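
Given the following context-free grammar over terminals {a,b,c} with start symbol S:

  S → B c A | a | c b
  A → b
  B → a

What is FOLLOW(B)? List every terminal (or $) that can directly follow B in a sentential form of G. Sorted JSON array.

FIRST iteration:
iter 1:
  A via A→b: +{b}
  B via B→a: +{a}
  S via S→B c A: +{a}
  S via S→c b: +{c}
  FIRST[S]={a,c}  FIRST[A]={b}  FIRST[B]={a}
iter 2: (no change)
  FIRST[S]={a,c}  FIRST[A]={b}  FIRST[B]={a}

Compute FOLLOW by fixpoint:
FOLLOW(S) := {$}
pass 1:
  S→B c A: FOLLOW(B) ⊇ FIRST(c) = {c}; new: +{c}
  S→B c A: FOLLOW(A) ⊇ FOLLOW(S) ⊇ {$}; new: +{$}
  S: {$}  A: {$}  B: {c}
pass 2: done
  S: {$}  A: {$}  B: {c}

FOLLOW(B) = ["c"]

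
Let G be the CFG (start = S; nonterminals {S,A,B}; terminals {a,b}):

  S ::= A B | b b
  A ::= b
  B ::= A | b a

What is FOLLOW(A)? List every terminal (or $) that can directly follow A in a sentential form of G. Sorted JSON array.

FIRST sets, iterate to fixpoint:
round 1:
  A via A→b: +{b}
  B via B→A: +{b}
  S via S→A B: +{b}
  S: {b}  A: {b}  B: {b}
round 2: done
  S: {b}  A: {b}  B: {b}

FOLLOW sets:
FOLLOW(S) := {$}
[1]
  S→A B: FOLLOW(A) ⊇ FIRST(B) = {b}; new: +{b}
  S→A B: FOLLOW(B) ⊇ FOLLOW(S) ⊇ {$}; new: +{$}
  FOLLOW[S]={$}  FOLLOW[A]={b}  FOLLOW[B]={$}
[2]
  B→A: FOLLOW(A) ⊇ FOLLOW(B) ⊇ {$}; new: +{$}
  FOLLOW[S]={$}  FOLLOW[A]={$,b}  FOLLOW[B]={$}
[3] — fixpoint
  FOLLOW[S]={$}  FOLLOW[A]={$,b}  FOLLOW[B]={$}

FOLLOW(A) = ["$", "b"]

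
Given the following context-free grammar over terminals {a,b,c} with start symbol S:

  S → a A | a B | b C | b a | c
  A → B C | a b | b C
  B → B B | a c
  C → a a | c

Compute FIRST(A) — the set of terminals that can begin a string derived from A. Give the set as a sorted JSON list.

Compute FIRST by fixpoint:
iter 1:
  A via A→a b: +{a}
  A via A→b C: +{b}
  B via B→a c: +{a}
  C via C→a a: +{a}
  C via C→c: +{c}
  S via S→a A: +{a}
  S via S→b C: +{b}
  S via S→c: +{c}
  FIRST[S]={a,b,c}  FIRST[A]={a,b}  FIRST[B]={a}  FIRST[C]={a,c}
iter 2: done
  FIRST[S]={a,b,c}  FIRST[A]={a,b}  FIRST[B]={a}  FIRST[C]={a,c}

FIRST(A) = ["a", "b"]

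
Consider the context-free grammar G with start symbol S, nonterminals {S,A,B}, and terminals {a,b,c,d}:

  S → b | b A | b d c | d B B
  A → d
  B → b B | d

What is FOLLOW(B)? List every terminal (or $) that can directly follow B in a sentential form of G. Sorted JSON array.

FIRST sets, iterate to fixpoint:
iter 1:
  A via A→d: +{d}
  B via B→b B: +{b}
  B via B→d: +{d}
  S via S→b: +{b}
  S via S→d B B: +{d}
  FIRST(S)={b,d}  FIRST(A)={d}  FIRST(B)={b,d}
iter 2: done
  FIRST(S)={b,d}  FIRST(A)={d}  FIRST(B)={b,d}

Compute FOLLOW by fixpoint:
initialize: $ ∈ FOLLOW(S)
pass 1:
  S→b A: FOLLOW(A) ⊇ FOLLOW(S) ⊇ {$}; new: +{$}
  S→d B B: FOLLOW(B) ⊇ FIRST(B) = {b,d}; new: +{b,d}
  S→d B B: FOLLOW(B) ⊇ FOLLOW(S) ⊇ {$}; new: +{$}
  FOLLOW[S]={$}  FOLLOW[A]={$}  FOLLOW[B]={$,b,d}
pass 2: (no change)
  FOLLOW[S]={$}  FOLLOW[A]={$}  FOLLOW[B]={$,b,d}

FOLLOW(B) = ["$", "b", "d"]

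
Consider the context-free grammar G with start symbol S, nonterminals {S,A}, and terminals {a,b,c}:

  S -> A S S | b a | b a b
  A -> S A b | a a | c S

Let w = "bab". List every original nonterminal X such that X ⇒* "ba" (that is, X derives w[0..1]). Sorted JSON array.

Convert to CNF:
  S -> A X4 | T0 T1 | T0 X5
  A -> S X3 | T1 T1 | T2 S
  T0 -> b
  T1 -> a
  T2 -> c
  X3 -> A T0
  X4 -> S S
  X5 -> T1 T0

CYK table (by increasing span) — only the sub-triangle for w[0..1]:
  T[0,0] 'b' = {T0}  orig:{}
  T[1,1] 'a' = {T1}  orig:{}
  T[0,1] 'ba' = {S}

Original NTs in T[0,1] deriving "ba": ["S"]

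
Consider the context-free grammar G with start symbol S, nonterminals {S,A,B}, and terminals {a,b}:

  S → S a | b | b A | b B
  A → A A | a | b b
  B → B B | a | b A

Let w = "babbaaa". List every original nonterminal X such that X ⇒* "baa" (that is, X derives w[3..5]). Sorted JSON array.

Convert to CNF:
  S -> S T1 | T0 A | T0 B | b
  A -> A A | T0 T0 | a
  B -> B B | T0 A | a
  T0 -> b
  T1 -> a

CYK fill — only the sub-triangle for w[3..5]:
  cell(3,3) b: {S,T0}  orig:{S}
  cell(4,4) a: {A,B,T1}  orig:{A,B}
  cell(5,5) a: {A,B,T1}  orig:{A,B}
  cell(3,4) ba: {B,S}
  cell(4,5) aa: {A,B}
  cell(3,5) baa: {B,S}

Original NTs in T[3,5] deriving "baa": ["B", "S"]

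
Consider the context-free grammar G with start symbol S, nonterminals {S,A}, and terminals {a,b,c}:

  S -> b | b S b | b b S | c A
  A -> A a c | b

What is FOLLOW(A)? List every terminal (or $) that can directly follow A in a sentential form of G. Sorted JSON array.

FIRST iteration:
iter 1:
  A via A→b: +{b}
  S via S→b: +{b}
  S via S→c A: +{c}
  S: {b,c}  A: {b}
iter 2: (no change)
  S: {b,c}  A: {b}

Compute FOLLOW by fixpoint:
initialize: $ ∈ FOLLOW(S)
round 1:
  A→A a c: FOLLOW(A) ⊇ FIRST(a) = {a}; new: +{a}
  S→b S b: FOLLOW(S) ⊇ FIRST(b) = {b}; new: +{b}
  S→c A: FOLLOW(A) ⊇ FOLLOW(S) ⊇ {$,b}; new: +{$,b}
  FOLLOW(S)={$,b}  FOLLOW(A)={$,a,b}
round 2: (no change)
  FOLLOW(S)={$,b}  FOLLOW(A)={$,a,b}

FOLLOW(A) = ["$", "a", "b"]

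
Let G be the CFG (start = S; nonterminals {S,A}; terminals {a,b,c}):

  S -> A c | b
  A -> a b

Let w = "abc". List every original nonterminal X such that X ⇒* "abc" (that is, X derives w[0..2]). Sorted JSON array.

Convert to CNF:
  S -> A T2 | b
  A -> T0 T1
  T0 -> a
  T1 -> b
  T2 -> c

Fill CYK table bottom-up, restricted to cells inside w[0..2]:
  cell(0,0) a: {T0}  orig:{}
  cell(1,1) b: {S,T1}  orig:{S}
  cell(2,2) c: {T2}  orig:{}
  cell(0,1) ab: {A}
  cell(1,2) bc: ∅
  cell(0,2) abc: {S}

Original NTs in T[0,2] deriving "abc": ["S"]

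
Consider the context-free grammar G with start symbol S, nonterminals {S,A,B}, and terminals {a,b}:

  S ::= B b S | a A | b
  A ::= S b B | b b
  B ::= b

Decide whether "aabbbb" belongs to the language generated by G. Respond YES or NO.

CNF form of G:
  S -> B X3 | T1 A | b
  A -> S X2 | T0 T0
  B -> b
  T0 -> b
  T1 -> a
  X2 -> T0 B
  X3 -> T0 S

CYK fill:
  cell(0,0) a: {T1}  orig:{}
  cell(1,1) a: {T1}  orig:{}
  cell(2,2) b: {B,S,T0}  orig:{B,S}
  cell(3,3) b: {B,S,T0}  orig:{B,S}
  cell(4,4) b: {B,S,T0}  orig:{B,S}
  cell(5,5) b: {B,S,T0}  orig:{B,S}
  cell(0,1) aa: ∅
  cell(1,2) ab: ∅
  cell(2,3) bb: {A,X2,X3}  orig:{A}
  cell(3,4) bb: {A,X2,X3}  orig:{A}
  cell(4,5) bb: {A,X2,X3}  orig:{A}
  cell(0,2) aab: ∅
  cell(1,3) abb: {S}
  cell(2,4) bbb: {A,S}
  cell(3,5) bbb: {A,S}
  cell(0,3) aabb: ∅
  cell(1,4) abbb: {S}
  cell(2,5) bbbb: {X3}  orig:{}
  cell(0,4) aabbb: ∅
  cell(1,5) abbbb: {A}
  cell(0,5) aabbbb: {S}

S ∈ T[0,5] ⇒ YES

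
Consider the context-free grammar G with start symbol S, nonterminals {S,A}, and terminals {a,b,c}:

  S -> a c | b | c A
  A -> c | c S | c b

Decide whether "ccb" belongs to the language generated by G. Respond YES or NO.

CNF form of G:
  S -> T0 A | T2 T0 | b
  A -> T0 S | T0 T1 | c
  T0 -> c
  T1 -> b
  T2 -> a

CYK fill:
  [0..0]={A,T0}  "c"  orig:{A}
  [1..1]={A,T0}  "c"  orig:{A}
  [2..2]={S,T1}  "b"  orig:{S}
  [0..1]={S}  "cc"
  [1..2]={A}  "cb"
  [0..2]={S}  "ccb"

S ∈ T[0,2] ⇒ YES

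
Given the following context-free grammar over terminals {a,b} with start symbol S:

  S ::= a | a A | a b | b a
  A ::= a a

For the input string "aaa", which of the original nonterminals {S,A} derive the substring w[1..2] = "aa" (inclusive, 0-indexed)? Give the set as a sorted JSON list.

CNF form of G:
  S -> T0 A | T0 T1 | T1 T0 | a
  A -> T0 T0
  T0 -> a
  T1 -> b

CYK table (by increasing span), restricted to cells inside w[1..2]:
  [1..1]={S,T0}  "a"  orig:{S}
  [2..2]={S,T0}  "a"  orig:{S}
  [1..2]={A}  "aa"

Original NTs in T[1,2] deriving "aa": ["A"]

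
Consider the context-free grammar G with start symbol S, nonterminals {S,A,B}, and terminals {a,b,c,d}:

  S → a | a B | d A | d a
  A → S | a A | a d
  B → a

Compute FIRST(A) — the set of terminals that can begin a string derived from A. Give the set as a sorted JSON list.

FIRST iteration:
round 1:
  A via A→a A: +{a}
  B via B→a: +{a}
  S via S→a: +{a}
  S via S→d A: +{d}
  FIRST[S]={a,d}  FIRST[A]={a}  FIRST[B]={a}
round 2:
  A via A→S: +{d}
  FIRST[S]={a,d}  FIRST[A]={a,d}  FIRST[B]={a}
round 3: (stable)
  FIRST[S]={a,d}  FIRST[A]={a,d}  FIRST[B]={a}

FIRST(A) = ["a", "d"]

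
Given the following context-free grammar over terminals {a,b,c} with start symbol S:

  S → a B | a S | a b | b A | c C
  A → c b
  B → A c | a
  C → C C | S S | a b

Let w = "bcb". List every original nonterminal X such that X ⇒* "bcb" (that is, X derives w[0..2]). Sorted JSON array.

Convert to CNF:
  S -> T0 C | T1 A | T2 B | T2 S | T2 T1
  A -> T0 T1
  B -> A T0 | a
  C -> C C | S S | T2 T1
  T0 -> c
  T1 -> b
  T2 -> a

CYK table (by increasing span) — only the sub-triangle for w[0..2]:
  T[0,0] 'b' = {T1}  orig:{}
  T[1,1] 'c' = {T0}  orig:{}
  T[2,2] 'b' = {T1}  orig:{}
  T[0,1] 'bc' = ∅
  T[1,2] 'cb' = {A}
  T[0,2] 'bcb' = {S}

Original NTs in T[0,2] deriving "bcb": ["S"]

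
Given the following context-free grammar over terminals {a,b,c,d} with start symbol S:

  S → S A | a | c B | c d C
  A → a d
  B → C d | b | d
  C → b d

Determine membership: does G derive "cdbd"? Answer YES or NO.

CNF form of G:
  S -> S A | T3 B | T3 X4 | a
  A -> T0 T1
  B -> C T1 | b | d
  C -> T2 T1
  T0 -> a
  T1 -> d
  T2 -> b
  T3 -> c
  X4 -> T1 C

CYK table (by increasing span):
  [0..0]={T3}  "c"  orig:{}
  [1..1]={B,T1}  "d"  orig:{B}
  [2..2]={B,T2}  "b"  orig:{B}
  [3..3]={B,T1}  "d"  orig:{B}
  [0..1]={S}  "cd"
  [1..2]=∅  "db"
  [2..3]={C}  "bd"
  [0..2]=∅  "cdb"
  [1..3]={X4}  "dbd"  orig:{}
  [0..3]={S}  "cdbd"

S ∈ T[0,3] ⇒ YES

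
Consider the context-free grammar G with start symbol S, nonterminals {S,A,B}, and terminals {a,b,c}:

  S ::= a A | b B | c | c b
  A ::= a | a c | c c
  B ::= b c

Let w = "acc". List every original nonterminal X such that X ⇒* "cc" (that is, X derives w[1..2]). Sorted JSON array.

CNF form of G:
  S -> T0 A | T1 T2 | T2 B | c
  A -> T0 T1 | T1 T1 | a
  B -> T2 T1
  T0 -> a
  T1 -> c
  T2 -> b

CYK table (by increasing span) (cells [i..j] with 1 ≤ i ≤ j ≤ 2 only):
  T[1,1] 'c' = {S,T1}  orig:{S}
  T[2,2] 'c' = {S,T1}  orig:{S}
  T[1,2] 'cc' = {A}

Original NTs in T[1,2] deriving "cc": ["A"]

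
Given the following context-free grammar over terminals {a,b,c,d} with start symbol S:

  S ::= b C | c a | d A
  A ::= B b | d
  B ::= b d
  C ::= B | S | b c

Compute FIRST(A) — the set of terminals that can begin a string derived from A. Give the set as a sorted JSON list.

FIRST iteration:
iter 1:
  A via A→d: +{d}
  B via B→b d: +{b}
  C via C→B: +{b}
  S via S→b C: +{b}
  S via S→c a: +{c}
  S via S→d A: +{d}
  FIRST[S]={b,c,d}  FIRST[A]={d}  FIRST[B]={b}  FIRST[C]={b}
iter 2:
  A via A→B b: +{b}
  C via C→S: +{c,d}
  FIRST[S]={b,c,d}  FIRST[A]={b,d}  FIRST[B]={b}  FIRST[C]={b,c,d}
iter 3: — fixpoint
  FIRST[S]={b,c,d}  FIRST[A]={b,d}  FIRST[B]={b}  FIRST[C]={b,c,d}

FIRST(A) = ["b", "d"]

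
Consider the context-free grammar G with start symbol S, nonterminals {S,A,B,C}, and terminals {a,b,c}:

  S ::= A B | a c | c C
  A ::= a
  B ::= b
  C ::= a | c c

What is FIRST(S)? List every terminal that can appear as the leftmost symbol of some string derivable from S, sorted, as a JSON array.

FIRST sets, iterate to fixpoint:
pass 1:
  A via A→a: +{a}
  B via B→b: +{b}
  C via C→a: +{a}
  C via C→c c: +{c}
  S via S→A B: +{a}
  S via S→c C: +{c}
  S: {a,c}  A: {a}  B: {b}  C: {a,c}
pass 2: — fixpoint
  S: {a,c}  A: {a}  B: {b}  C: {a,c}

FIRST(S) = ["a", "c"]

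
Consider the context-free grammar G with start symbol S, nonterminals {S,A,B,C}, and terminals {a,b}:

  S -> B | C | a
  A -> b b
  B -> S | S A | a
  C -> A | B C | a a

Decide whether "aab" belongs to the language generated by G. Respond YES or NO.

CNF form of G:
  S -> B C | S A | T0 T0 | T1 T1 | a
  A -> T0 T0
  B -> B C | S A | T0 T0 | T1 T1 | a
  C -> B C | T0 T0 | T1 T1
  T0 -> b
  T1 -> a

CYK table (by increasing span):
  T[0,0] 'a' = {B,S,T1}  orig:{B,S}
  T[1,1] 'a' = {B,S,T1}  orig:{B,S}
  T[2,2] 'b' = {T0}  orig:{}
  T[0,1] 'aa' = {B,C,S}
  T[1,2] 'ab' = ∅
  T[0,2] 'aab' = ∅

S ∉ T[0,2] ⇒ NO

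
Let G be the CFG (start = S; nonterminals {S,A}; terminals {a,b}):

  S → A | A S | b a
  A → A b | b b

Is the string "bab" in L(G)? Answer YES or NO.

CNF form of G:
  S -> A S | A T0 | T0 T0 | T0 T1
  A -> A T0 | T0 T0
  T0 -> b
  T1 -> a

CYK fill:
  T[0,0] 'b' = {T0}  orig:{}
  T[1,1] 'a' = {T1}  orig:{}
  T[2,2] 'b' = {T0}  orig:{}
  T[0,1] 'ba' = {S}
  T[1,2] 'ab' = ∅
  T[0,2] 'bab' = ∅

S ∉ T[0,2] ⇒ NO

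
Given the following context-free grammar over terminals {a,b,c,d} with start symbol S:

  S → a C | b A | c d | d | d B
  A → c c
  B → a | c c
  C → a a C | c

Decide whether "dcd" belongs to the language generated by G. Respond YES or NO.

Convert to CNF:
  S -> T0 T3 | T1 C | T2 A | T3 B | d
  A -> T0 T0
  B -> T0 T0 | a
  C -> T1 X4 | c
  T0 -> c
  T1 -> a
  T2 -> b
  T3 -> d
  X4 -> T1 C

CYK table (by increasing span):
  T[0,0] 'd' = {S,T3}  orig:{S}
  T[1,1] 'c' = {C,T0}  orig:{C}
  T[2,2] 'd' = {S,T3}  orig:{S}
  T[0,1] 'dc' = ∅
  T[1,2] 'cd' = {S}
  T[0,2] 'dcd' = ∅

S ∉ T[0,2] ⇒ NO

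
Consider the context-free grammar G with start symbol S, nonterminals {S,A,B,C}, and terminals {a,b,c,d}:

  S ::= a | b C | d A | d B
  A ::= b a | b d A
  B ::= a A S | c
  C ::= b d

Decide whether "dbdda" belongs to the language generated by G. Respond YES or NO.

CNF form of G:
  S -> T0 C | T2 A | T2 B | a
  A -> T0 T1 | T0 X3
  B -> T1 X4 | c
  C -> T0 T2
  T0 -> b
  T1 -> a
  T2 -> d
  X3 -> T2 A
  X4 -> A S

Fill CYK table bottom-up:
  cell(0,0) d: {T2}  orig:{}
  cell(1,1) b: {T0}  orig:{}
  cell(2,2) d: {T2}  orig:{}
  cell(3,3) d: {T2}  orig:{}
  cell(4,4) a: {S,T1}  orig:{S}
  cell(0,1) db: ∅
  cell(1,2) bd: {C}
  cell(2,3) dd: ∅
  cell(3,4) da: ∅
  cell(0,2) dbd: ∅
  cell(1,3) bdd: ∅
  cell(2,4) dda: ∅
  cell(0,3) dbdd: ∅
  cell(1,4) bdda: ∅
  cell(0,4) dbdda: ∅

S ∉ T[0,4] ⇒ NO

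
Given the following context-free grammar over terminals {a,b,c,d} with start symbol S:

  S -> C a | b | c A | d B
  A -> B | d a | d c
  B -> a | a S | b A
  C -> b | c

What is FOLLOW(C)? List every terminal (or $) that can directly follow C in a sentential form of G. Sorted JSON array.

FIRST sets, iterate to fixpoint:
iter 1:
  A via A→d a: +{d}
  B via B→a: +{a}
  B via B→b A: +{b}
  C via C→b: +{b}
  C via C→c: +{c}
  S via S→C a: +{b,c}
  S via S→d B: +{d}
  FIRST[S]={b,c,d}  FIRST[A]={d}  FIRST[B]={a,b}  FIRST[C]={b,c}
iter 2:
  A via A→B: +{a,b}
  FIRST[S]={b,c,d}  FIRST[A]={a,b,d}  FIRST[B]={a,b}  FIRST[C]={b,c}
iter 3: (no change)
  FIRST[S]={b,c,d}  FIRST[A]={a,b,d}  FIRST[B]={a,b}  FIRST[C]={b,c}

Compute FOLLOW by fixpoint:
initialize: $ ∈ FOLLOW(S)
iter 1:
  S→C a: FOLLOW(C) ⊇ FIRST(a) = {a}; new: +{a}
  S→c A: FOLLOW(A) ⊇ FOLLOW(S) ⊇ {$}; new: +{$}
  S→d B: FOLLOW(B) ⊇ FOLLOW(S) ⊇ {$}; new: +{$}
  S: {$}  A: {$}  B: {$}  C: {a}
iter 2: (stable)
  S: {$}  A: {$}  B: {$}  C: {a}

FOLLOW(C) = ["a"]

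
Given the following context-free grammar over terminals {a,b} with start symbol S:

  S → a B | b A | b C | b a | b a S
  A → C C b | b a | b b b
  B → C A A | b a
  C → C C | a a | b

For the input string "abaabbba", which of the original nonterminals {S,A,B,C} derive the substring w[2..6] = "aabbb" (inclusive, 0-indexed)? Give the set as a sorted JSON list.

CNF form of G:
  S -> T0 A | T0 C | T0 T1 | T0 X5 | T1 B
  A -> C X2 | T0 T1 | T0 X3
  B -> C X4 | T0 T1
  C -> C C | T1 T1 | b
  T0 -> b
  T1 -> a
  X2 -> C T0
  X3 -> T0 T0
  X4 -> A A
  X5 -> T1 S

CYK table (by increasing span), restricted to cells inside w[2..6]:
  T[2,2] 'a' = {T1}  orig:{}
  T[3,3] 'a' = {T1}  orig:{}
  T[4,4] 'b' = {C,T0}  orig:{C}
  T[5,5] 'b' = {C,T0}  orig:{C}
  T[6,6] 'b' = {C,T0}  orig:{C}
  T[2,3] 'aa' = {C}
  T[3,4] 'ab' = ∅
  T[4,5] 'bb' = {C,S,X2,X3}  orig:{C,S}
  T[5,6] 'bb' = {C,S,X2,X3}  orig:{C,S}
  T[2,4] 'aab' = {C,X2}  orig:{C}
  T[3,5] 'abb' = {X5}  orig:{}
  T[4,6] 'bbb' = {A,C,S,X2}  orig:{A,C,S}
  T[2,5] 'aabb' = {A,C,X2}  orig:{A,C}
  T[3,6] 'abbb' = {X5}  orig:{}
  T[2,6] 'aabbb' = {A,C,X2}  orig:{A,C}

Original NTs in T[2,6] deriving "aabbb": ["A", "C"]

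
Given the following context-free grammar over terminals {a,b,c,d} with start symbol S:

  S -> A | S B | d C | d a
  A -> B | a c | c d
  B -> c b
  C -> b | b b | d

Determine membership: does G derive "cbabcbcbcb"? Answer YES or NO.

Convert to CNF:
  S -> S B | T0 T1 | T1 T2 | T1 T3 | T3 C | T3 T0
  A -> T0 T1 | T1 T2 | T1 T3
  B -> T1 T2
  C -> T2 T2 | b | d
  T0 -> a
  T1 -> c
  T2 -> b
  T3 -> d

Fill CYK table bottom-up:
  cell(0,0) c: {T1}  orig:{}
  cell(1,1) b: {C,T2}  orig:{C}
  cell(2,2) a: {T0}  orig:{}
  cell(3,3) b: {C,T2}  orig:{C}
  cell(4,4) c: {T1}  orig:{}
  cell(5,5) b: {C,T2}  orig:{C}
  cell(6,6) c: {T1}  orig:{}
  cell(7,7) b: {C,T2}  orig:{C}
  cell(8,8) c: {T1}  orig:{}
  cell(9,9) b: {C,T2}  orig:{C}
  cell(0,1) cb: {A,B,S}
  cell(1,2) ba: ∅
  cell(2,3) ab: ∅
  cell(3,4) bc: ∅
  cell(4,5) cb: {A,B,S}
  cell(5,6) bc: ∅
  cell(6,7) cb: {A,B,S}
  cell(7,8) bc: ∅
  cell(8,9) cb: {A,B,S}
  cell(0,2) cba: ∅
  cell(1,3) bab: ∅
  cell(2,4) abc: ∅
  cell(3,5) bcb: ∅
  cell(4,6) cbc: ∅
  cell(5,7) bcb: ∅
  cell(6,8) cbc: ∅
  cell(7,9) bcb: ∅
  cell(0,3) cbab: ∅
  cell(1,4) babc: ∅
  cell(2,5) abcb: ∅
  cell(3,6) bcbc: ∅
  cell(4,7) cbcb: {S}
  cell(5,8) bcbc: ∅
  cell(6,9) cbcb: {S}
  cell(0,4) cbabc: ∅
  cell(1,5) babcb: ∅
  cell(2,6) abcbc: ∅
  cell(3,7) bcbcb: ∅
  cell(4,8) cbcbc: ∅
  cell(5,9) bcbcb: ∅
  cell(0,5) cbabcb: ∅
  cell(1,6) babcbc: ∅
  cell(2,7) abcbcb: ∅
  cell(3,8) bcbcbc: ∅
  cell(4,9) cbcbcb: {S}
  cell(0,6) cbabcbc: ∅
  cell(1,7) babcbcb: ∅
  cell(2,8) abcbcbc: ∅
  cell(3,9) bcbcbcb: ∅
  cell(0,7) cbabcbcb: ∅
  cell(1,8) babcbcbc: ∅
  cell(2,9) abcbcbcb: ∅
  cell(0,8) cbabcbcbc: ∅
  cell(1,9) babcbcbcb: ∅
  cell(0,9) cbabcbcbcb: ∅

S ∉ T[0,9] ⇒ NO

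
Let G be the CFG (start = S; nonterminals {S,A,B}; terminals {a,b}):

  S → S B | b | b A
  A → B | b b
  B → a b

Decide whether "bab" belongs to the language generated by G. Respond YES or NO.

CNF form of G:
  S -> S B | T1 A | b
  A -> T0 T1 | T1 T1
  B -> T0 T1
  T0 -> a
  T1 -> b

CYK table (by increasing span):
  cell(0,0) b: {S,T1}  orig:{S}
  cell(1,1) a: {T0}  orig:{}
  cell(2,2) b: {S,T1}  orig:{S}
  cell(0,1) ba: ∅
  cell(1,2) ab: {A,B}
  cell(0,2) bab: {S}

S ∈ T[0,2] ⇒ YES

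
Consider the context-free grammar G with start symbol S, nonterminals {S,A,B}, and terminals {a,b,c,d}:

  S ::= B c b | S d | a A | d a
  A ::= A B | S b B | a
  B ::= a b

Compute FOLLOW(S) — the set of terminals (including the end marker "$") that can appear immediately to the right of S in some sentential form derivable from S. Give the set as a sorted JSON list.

FIRST iteration:
iter 1:
  A via A→a: +{a}
  B via B→a b: +{a}
  S via S→B c b: +{a}
  S via S→d a: +{d}
  S: {a,d}  A: {a}  B: {a}
iter 2:
  A via A→S b B: +{d}
  S: {a,d}  A: {a,d}  B: {a}
iter 3: — fixpoint
  S: {a,d}  A: {a,d}  B: {a}

Compute FOLLOW by fixpoint:
seed FOLLOW(S) with $
iter 1:
  A→A B: FOLLOW(A) ⊇ FIRST(B) = {a}; new: +{a}
  A→A B: FOLLOW(B) ⊇ FOLLOW(A) ⊇ {a}; new: +{a}
  A→S b B: FOLLOW(S) ⊇ FIRST(b) = {b}; new: +{b}
  S→B c b: FOLLOW(B) ⊇ FIRST(c) = {c}; new: +{c}
  S→S d: FOLLOW(S) ⊇ FIRST(d) = {d}; new: +{d}
  S→a A: FOLLOW(A) ⊇ FOLLOW(S) ⊇ {$,b,d}; new: +{$,b,d}
  FOLLOW[S]={$,b,d}  FOLLOW[A]={$,a,b,d}  FOLLOW[B]={a,c}
iter 2:
  A→A B: FOLLOW(B) ⊇ FOLLOW(A) ⊇ {$,a,b,d}; new: +{$,b,d}
  FOLLOW[S]={$,b,d}  FOLLOW[A]={$,a,b,d}  FOLLOW[B]={$,a,b,c,d}
iter 3: (stable)
  FOLLOW[S]={$,b,d}  FOLLOW[A]={$,a,b,d}  FOLLOW[B]={$,a,b,c,d}

FOLLOW(S) = ["$", "b", "d"]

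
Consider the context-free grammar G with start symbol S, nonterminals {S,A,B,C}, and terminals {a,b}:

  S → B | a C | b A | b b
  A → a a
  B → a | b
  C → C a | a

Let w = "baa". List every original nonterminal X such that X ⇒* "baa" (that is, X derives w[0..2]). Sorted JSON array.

Convert to CNF:
  S -> T0 C | T1 A | T1 T1 | a | b
  A -> T0 T0
  B -> a | b
  C -> C T0 | a
  T0 -> a
  T1 -> b

CYK fill — only the sub-triangle for w[0..2]:
  [0..0]={B,S,T1}  "b"  orig:{B,S}
  [1..1]={B,C,S,T0}  "a"  orig:{B,C,S}
  [2..2]={B,C,S,T0}  "a"  orig:{B,C,S}
  [0..1]=∅  "ba"
  [1..2]={A,C,S}  "aa"
  [0..2]={S}  "baa"

Original NTs in T[0,2] deriving "baa": ["S"]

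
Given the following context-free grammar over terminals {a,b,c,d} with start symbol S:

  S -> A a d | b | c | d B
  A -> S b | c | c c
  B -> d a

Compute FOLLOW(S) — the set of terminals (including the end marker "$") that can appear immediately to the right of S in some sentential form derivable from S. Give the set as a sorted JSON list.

Compute FIRST by fixpoint:
[1]
  A via A→c: +{c}
  B via B→d a: +{d}
  S via S→A a d: +{c}
  S via S→b: +{b}
  S via S→d B: +{d}
  FIRST[S]={b,c,d}  FIRST[A]={c}  FIRST[B]={d}
[2]
  A via A→S b: +{b,d}
  FIRST[S]={b,c,d}  FIRST[A]={b,c,d}  FIRST[B]={d}
[3] (no change)
  FIRST[S]={b,c,d}  FIRST[A]={b,c,d}  FIRST[B]={d}

Compute FOLLOW by fixpoint:
initialize: $ ∈ FOLLOW(S)
round 1:
  A→S b: FOLLOW(S) ⊇ FIRST(b) = {b}; new: +{b}
  S→A a d: FOLLOW(A) ⊇ FIRST(a) = {a}; new: +{a}
  S→d B: FOLLOW(B) ⊇ FOLLOW(S) ⊇ {$,b}; new: +{$,b}
  FOLLOW[S]={$,b}  FOLLOW[A]={a}  FOLLOW[B]={$,b}
round 2: (stable)
  FOLLOW[S]={$,b}  FOLLOW[A]={a}  FOLLOW[B]={$,b}

FOLLOW(S) = ["$", "b"]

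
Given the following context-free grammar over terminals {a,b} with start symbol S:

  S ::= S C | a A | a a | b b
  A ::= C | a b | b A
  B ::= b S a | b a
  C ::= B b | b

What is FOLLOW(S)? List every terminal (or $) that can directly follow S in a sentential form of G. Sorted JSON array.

Compute FIRST by fixpoint:
round 1:
  A via A→a b: +{a}
  A via A→b A: +{b}
  B via B→b S a: +{b}
  C via C→B b: +{b}
  S via S→a A: +{a}
  S via S→b b: +{b}
  S: {a,b}  A: {a,b}  B: {b}  C: {b}
round 2: done
  S: {a,b}  A: {a,b}  B: {b}  C: {b}

FOLLOW sets:
initialize: $ ∈ FOLLOW(S)
iter 1:
  B→b S a: FOLLOW(S) ⊇ FIRST(a) = {a}; new: +{a}
  C→B b: FOLLOW(B) ⊇ FIRST(b) = {b}; new: +{b}
  S→S C: FOLLOW(S) ⊇ FIRST(C) = {b}; new: +{b}
  S→S C: FOLLOW(C) ⊇ FOLLOW(S) ⊇ {$,a,b}; new: +{$,a,b}
  S→a A: FOLLOW(A) ⊇ FOLLOW(S) ⊇ {$,a,b}; new: +{$,a,b}
  FOLLOW[S]={$,a,b}  FOLLOW[A]={$,a,b}  FOLLOW[B]={b}  FOLLOW[C]={$,a,b}
iter 2: done
  FOLLOW[S]={$,a,b}  FOLLOW[A]={$,a,b}  FOLLOW[B]={b}  FOLLOW[C]={$,a,b}

FOLLOW(S) = ["$", "a", "b"]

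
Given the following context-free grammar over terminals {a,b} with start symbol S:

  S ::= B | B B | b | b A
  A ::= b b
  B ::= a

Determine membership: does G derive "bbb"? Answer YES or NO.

CNF form of G:
  S -> B B | T0 A | a | b
  A -> T0 T0
  B -> a
  T0 -> b

Fill CYK table bottom-up:
  [0..0]={S,T0}  "b"  orig:{S}
  [1..1]={S,T0}  "b"  orig:{S}
  [2..2]={S,T0}  "b"  orig:{S}
  [0..1]={A}  "bb"
  [1..2]={A}  "bb"
  [0..2]={S}  "bbb"

S ∈ T[0,2] ⇒ YES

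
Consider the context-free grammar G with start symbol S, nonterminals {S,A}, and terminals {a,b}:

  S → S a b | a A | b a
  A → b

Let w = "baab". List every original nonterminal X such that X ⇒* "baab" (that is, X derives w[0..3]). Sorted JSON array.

Convert to CNF:
  S -> S X2 | T0 A | T1 T0
  A -> b
  T0 -> a
  T1 -> b
  X2 -> T0 T1

CYK fill, restricted to cells inside w[0..3]:
  [0..0]={A,T1}  "b"  orig:{A}
  [1..1]={T0}  "a"  orig:{}
  [2..2]={T0}  "a"  orig:{}
  [3..3]={A,T1}  "b"  orig:{A}
  [0..1]={S}  "ba"
  [1..2]=∅  "aa"
  [2..3]={S,X2}  "ab"  orig:{S}
  [0..2]=∅  "baa"
  [1..3]=∅  "aab"
  [0..3]={S}  "baab"

Original NTs in T[0,3] deriving "baab": ["S"]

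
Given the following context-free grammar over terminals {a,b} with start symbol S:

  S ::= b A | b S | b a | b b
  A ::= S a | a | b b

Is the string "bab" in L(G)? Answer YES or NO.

Convert to CNF:
  S -> T1 A | T1 S | T1 T0 | T1 T1
  A -> S T0 | T1 T1 | a
  T0 -> a
  T1 -> b

Fill CYK table bottom-up:
  T[0,0] 'b' = {T1}  orig:{}
  T[1,1] 'a' = {A,T0}  orig:{A}
  T[2,2] 'b' = {T1}  orig:{}
  T[0,1] 'ba' = {S}
  T[1,2] 'ab' = ∅
  T[0,2] 'bab' = ∅

S ∉ T[0,2] ⇒ NO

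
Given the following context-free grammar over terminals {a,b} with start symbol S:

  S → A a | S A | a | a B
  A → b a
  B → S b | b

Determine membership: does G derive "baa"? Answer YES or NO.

CNF form of G:
  S -> A T1 | S A | T1 B | a
  A -> T0 T1
  B -> S T0 | b
  T0 -> b
  T1 -> a

CYK table (by increasing span):
  T[0,0] 'b' = {B,T0}  orig:{B}
  T[1,1] 'a' = {S,T1}  orig:{S}
  T[2,2] 'a' = {S,T1}  orig:{S}
  T[0,1] 'ba' = {A}
  T[1,2] 'aa' = ∅
  T[0,2] 'baa' = {S}

S ∈ T[0,2] ⇒ YES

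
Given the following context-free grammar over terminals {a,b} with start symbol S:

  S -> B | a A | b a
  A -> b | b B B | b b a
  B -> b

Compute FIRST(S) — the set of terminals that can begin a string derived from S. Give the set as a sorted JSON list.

FIRST iteration:
pass 1:
  A via A→b: +{b}
  B via B→b: +{b}
  S via S→B: +{b}
  S via S→a A: +{a}
  S: {a,b}  A: {b}  B: {b}
pass 2: (stable)
  S: {a,b}  A: {b}  B: {b}

FIRST(S) = ["a", "b"]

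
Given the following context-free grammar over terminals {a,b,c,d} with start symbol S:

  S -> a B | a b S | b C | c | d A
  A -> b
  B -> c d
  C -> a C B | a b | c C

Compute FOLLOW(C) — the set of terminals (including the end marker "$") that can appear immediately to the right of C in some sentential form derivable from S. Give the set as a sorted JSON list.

FIRST sets, iterate to fixpoint:
[1]
  A via A→b: +{b}
  B via B→c d: +{c}
  C via C→a C B: +{a}
  C via C→c C: +{c}
  S via S→a B: +{a}
  S via S→b C: +{b}
  S via S→c: +{c}
  S via S→d A: +{d}
  S: {a,b,c,d}  A: {b}  B: {c}  C: {a,c}
[2] done
  S: {a,b,c,d}  A: {b}  B: {c}  C: {a,c}

FOLLOW sets:
FOLLOW(S) := {$}
pass 1:
  C→a C B: FOLLOW(C) ⊇ FIRST(B) = {c}; new: +{c}
  C→a C B: FOLLOW(B) ⊇ FOLLOW(C) ⊇ {c}; new: +{c}
  S→a B: FOLLOW(B) ⊇ FOLLOW(S) ⊇ {$}; new: +{$}
  S→b C: FOLLOW(C) ⊇ FOLLOW(S) ⊇ {$}; new: +{$}
  S→d A: FOLLOW(A) ⊇ FOLLOW(S) ⊇ {$}; new: +{$}
  FOLLOW(S)={$}  FOLLOW(A)={$}  FOLLOW(B)={$,c}  FOLLOW(C)={$,c}
pass 2: (no change)
  FOLLOW(S)={$}  FOLLOW(A)={$}  FOLLOW(B)={$,c}  FOLLOW(C)={$,c}

FOLLOW(C) = ["$", "c"]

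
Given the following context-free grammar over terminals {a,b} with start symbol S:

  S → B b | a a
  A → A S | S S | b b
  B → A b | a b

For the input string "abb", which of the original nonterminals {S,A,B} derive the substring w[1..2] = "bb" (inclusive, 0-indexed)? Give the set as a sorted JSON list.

Convert to CNF:
  S -> B T0 | T1 T1
  A -> A S | S S | T0 T0
  B -> A T0 | T1 T0
  T0 -> b
  T1 -> a

CYK table (by increasing span) (cells [i..j] with 1 ≤ i ≤ j ≤ 2 only):
  [1..1]={T0}  "b"  orig:{}
  [2..2]={T0}  "b"  orig:{}
  [1..2]={A}  "bb"

Original NTs in T[1,2] deriving "bb": ["A"]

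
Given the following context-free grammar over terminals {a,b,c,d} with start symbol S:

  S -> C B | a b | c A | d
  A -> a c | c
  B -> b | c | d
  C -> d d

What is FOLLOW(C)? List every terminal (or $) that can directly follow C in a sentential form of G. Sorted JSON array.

FIRST iteration:
round 1:
  A via A→a c: +{a}
  A via A→c: +{c}
  B via B→b: +{b}
  B via B→c: +{c}
  B via B→d: +{d}
  C via C→d d: +{d}
  S via S→C B: +{d}
  S via S→a b: +{a}
  S via S→c A: +{c}
  FIRST[S]={a,c,d}  FIRST[A]={a,c}  FIRST[B]={b,c,d}  FIRST[C]={d}
round 2: — fixpoint
  FIRST[S]={a,c,d}  FIRST[A]={a,c}  FIRST[B]={b,c,d}  FIRST[C]={d}

Compute FOLLOW by fixpoint:
initialize: $ ∈ FOLLOW(S)
pass 1:
  S→C B: FOLLOW(C) ⊇ FIRST(B) = {b,c,d}; new: +{b,c,d}
  S→C B: FOLLOW(B) ⊇ FOLLOW(S) ⊇ {$}; new: +{$}
  S→c A: FOLLOW(A) ⊇ FOLLOW(S) ⊇ {$}; new: +{$}
  S: {$}  A: {$}  B: {$}  C: {b,c,d}
pass 2: done
  S: {$}  A: {$}  B: {$}  C: {b,c,d}

FOLLOW(C) = ["b", "c", "d"]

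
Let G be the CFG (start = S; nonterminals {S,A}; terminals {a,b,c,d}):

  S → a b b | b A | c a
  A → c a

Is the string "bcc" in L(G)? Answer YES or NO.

Convert to CNF:
  S -> T0 T1 | T1 X3 | T2 A
  A -> T0 T1
  T0 -> c
  T1 -> a
  T2 -> b
  X3 -> T2 T2

CYK fill:
  T[0,0] 'b' = {T2}  orig:{}
  T[1,1] 'c' = {T0}  orig:{}
  T[2,2] 'c' = {T0}  orig:{}
  T[0,1] 'bc' = ∅
  T[1,2] 'cc' = ∅
  T[0,2] 'bcc' = ∅

S ∉ T[0,2] ⇒ NO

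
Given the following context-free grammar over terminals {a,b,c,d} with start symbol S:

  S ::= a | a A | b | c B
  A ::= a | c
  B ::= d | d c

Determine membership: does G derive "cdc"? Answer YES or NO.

Convert to CNF:
  S -> T1 B | T2 A | a | b
  A -> a | c
  B -> T0 T1 | d
  T0 -> d
  T1 -> c
  T2 -> a

CYK table (by increasing span):
  cell(0,0) c: {A,T1}  orig:{A}
  cell(1,1) d: {B,T0}  orig:{B}
  cell(2,2) c: {A,T1}  orig:{A}
  cell(0,1) cd: {S}
  cell(1,2) dc: {B}
  cell(0,2) cdc: {S}

S ∈ T[0,2] ⇒ YES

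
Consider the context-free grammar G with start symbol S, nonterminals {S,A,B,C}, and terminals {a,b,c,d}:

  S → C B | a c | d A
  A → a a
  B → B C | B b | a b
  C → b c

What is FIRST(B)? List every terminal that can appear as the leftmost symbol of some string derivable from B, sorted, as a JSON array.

FIRST iteration:
[1]
  A via A→a a: +{a}
  B via B→a b: +{a}
  C via C→b c: +{b}
  S via S→C B: +{b}
  S via S→a c: +{a}
  S via S→d A: +{d}
  S: {a,b,d}  A: {a}  B: {a}  C: {b}
[2] done
  S: {a,b,d}  A: {a}  B: {a}  C: {b}

FIRST(B) = ["a"]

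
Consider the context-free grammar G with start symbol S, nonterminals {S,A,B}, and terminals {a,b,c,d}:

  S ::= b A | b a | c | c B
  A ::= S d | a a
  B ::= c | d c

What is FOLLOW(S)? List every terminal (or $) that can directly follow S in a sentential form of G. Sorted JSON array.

FIRST iteration:
iter 1:
  A via A→a a: +{a}
  B via B→c: +{c}
  B via B→d c: +{d}
  S via S→b A: +{b}
  S via S→c: +{c}
  FIRST(S)={b,c}  FIRST(A)={a}  FIRST(B)={c,d}
iter 2:
  A via A→S d: +{b,c}
  FIRST(S)={b,c}  FIRST(A)={a,b,c}  FIRST(B)={c,d}
iter 3: (no change)
  FIRST(S)={b,c}  FIRST(A)={a,b,c}  FIRST(B)={c,d}

FOLLOW iteration:
seed FOLLOW(S) with $
[1]
  A→S d: FOLLOW(S) ⊇ FIRST(d) = {d}; new: +{d}
  S→b A: FOLLOW(A) ⊇ FOLLOW(S) ⊇ {$,d}; new: +{$,d}
  S→c B: FOLLOW(B) ⊇ FOLLOW(S) ⊇ {$,d}; new: +{$,d}
  FOLLOW[S]={$,d}  FOLLOW[A]={$,d}  FOLLOW[B]={$,d}
[2] done
  FOLLOW[S]={$,d}  FOLLOW[A]={$,d}  FOLLOW[B]={$,d}

FOLLOW(S) = ["$", "d"]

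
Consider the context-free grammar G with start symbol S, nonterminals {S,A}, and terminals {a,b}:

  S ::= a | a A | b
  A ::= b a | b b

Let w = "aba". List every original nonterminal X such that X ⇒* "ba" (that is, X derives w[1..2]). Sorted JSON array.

Convert to CNF:
  S -> T1 A | a | b
  A -> T0 T0 | T0 T1
  T0 -> b
  T1 -> a

CYK table (by increasing span), restricted to cells inside w[1..2]:
  [1..1]={S,T0}  "b"  orig:{S}
  [2..2]={S,T1}  "a"  orig:{S}
  [1..2]={A}  "ba"

Original NTs in T[1,2] deriving "ba": ["A"]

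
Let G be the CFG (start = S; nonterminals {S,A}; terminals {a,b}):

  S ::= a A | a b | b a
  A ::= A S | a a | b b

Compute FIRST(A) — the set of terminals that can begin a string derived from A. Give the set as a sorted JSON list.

FIRST sets, iterate to fixpoint:
pass 1:
  A via A→a a: +{a}
  A via A→b b: +{b}
  S via S→a A: +{a}
  S via S→b a: +{b}
  FIRST[S]={a,b}  FIRST[A]={a,b}
pass 2: (no change)
  FIRST[S]={a,b}  FIRST[A]={a,b}

FIRST(A) = ["a", "b"]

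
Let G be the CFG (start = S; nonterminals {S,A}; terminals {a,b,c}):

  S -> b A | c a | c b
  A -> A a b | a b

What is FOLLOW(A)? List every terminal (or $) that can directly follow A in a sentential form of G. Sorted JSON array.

FIRST iteration:
iter 1:
  A via A→a b: +{a}
  S via S→b A: +{b}
  S via S→c a: +{c}
  FIRST[S]={b,c}  FIRST[A]={a}
iter 2: done
  FIRST[S]={b,c}  FIRST[A]={a}

FOLLOW iteration:
FOLLOW(S) := {$}
[1]
  A→A a b: FOLLOW(A) ⊇ FIRST(a) = {a}; new: +{a}
  S→b A: FOLLOW(A) ⊇ FOLLOW(S) ⊇ {$}; new: +{$}
  FOLLOW[S]={$}  FOLLOW[A]={$,a}
[2] done
  FOLLOW[S]={$}  FOLLOW[A]={$,a}

FOLLOW(A) = ["$", "a"]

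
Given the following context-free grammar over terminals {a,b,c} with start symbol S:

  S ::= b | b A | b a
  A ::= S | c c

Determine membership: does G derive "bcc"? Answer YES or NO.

Convert to CNF:
  S -> T0 A | T0 T1 | b
  A -> T0 A | T0 T1 | T2 T2 | b
  T0 -> b
  T1 -> a
  T2 -> c

CYK table (by increasing span):
  [0..0]={A,S,T0}  "b"  orig:{A,S}
  [1..1]={T2}  "c"  orig:{}
  [2..2]={T2}  "c"  orig:{}
  [0..1]=∅  "bc"
  [1..2]={A}  "cc"
  [0..2]={A,S}  "bcc"

S ∈ T[0,2] ⇒ YES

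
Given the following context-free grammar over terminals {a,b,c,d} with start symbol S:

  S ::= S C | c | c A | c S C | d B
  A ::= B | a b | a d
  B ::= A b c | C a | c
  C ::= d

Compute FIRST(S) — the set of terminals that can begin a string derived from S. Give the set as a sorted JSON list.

FIRST sets, iterate to fixpoint:
iter 1:
  A via A→a b: +{a}
  B via B→A b c: +{a}
  B via B→c: +{c}
  C via C→d: +{d}
  S via S→c: +{c}
  S via S→d B: +{d}
  S: {c,d}  A: {a}  B: {a,c}  C: {d}
iter 2:
  A via A→B: +{c}
  B via B→C a: +{d}
  S: {c,d}  A: {a,c}  B: {a,c,d}  C: {d}
iter 3:
  A via A→B: +{d}
  S: {c,d}  A: {a,c,d}  B: {a,c,d}  C: {d}
iter 4: (stable)
  S: {c,d}  A: {a,c,d}  B: {a,c,d}  C: {d}

FIRST(S) = ["c", "d"]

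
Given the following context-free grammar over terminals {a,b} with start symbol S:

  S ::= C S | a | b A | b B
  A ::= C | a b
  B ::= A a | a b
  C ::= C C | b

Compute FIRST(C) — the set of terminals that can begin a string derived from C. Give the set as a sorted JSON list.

FIRST sets, iterate to fixpoint:
[1]
  A via A→a b: +{a}
  B via B→A a: +{a}
  C via C→b: +{b}
  S via S→C S: +{b}
  S via S→a: +{a}
  S: {a,b}  A: {a}  B: {a}  C: {b}
[2]
  A via A→C: +{b}
  B via B→A a: +{b}
  S: {a,b}  A: {a,b}  B: {a,b}  C: {b}
[3] (no change)
  S: {a,b}  A: {a,b}  B: {a,b}  C: {b}

FIRST(C) = ["b"]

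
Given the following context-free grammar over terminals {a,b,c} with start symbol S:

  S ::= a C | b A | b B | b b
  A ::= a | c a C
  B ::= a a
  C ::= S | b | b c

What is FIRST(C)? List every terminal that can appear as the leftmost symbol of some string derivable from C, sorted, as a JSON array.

FIRST sets, iterate to fixpoint:
pass 1:
  A via A→a: +{a}
  A via A→c a C: +{c}
  B via B→a a: +{a}
  C via C→b: +{b}
  S via S→a C: +{a}
  S via S→b A: +{b}
  FIRST[S]={a,b}  FIRST[A]={a,c}  FIRST[B]={a}  FIRST[C]={b}
pass 2:
  C via C→S: +{a}
  FIRST[S]={a,b}  FIRST[A]={a,c}  FIRST[B]={a}  FIRST[C]={a,b}
pass 3: (stable)
  FIRST[S]={a,b}  FIRST[A]={a,c}  FIRST[B]={a}  FIRST[C]={a,b}

FIRST(C) = ["a", "b"]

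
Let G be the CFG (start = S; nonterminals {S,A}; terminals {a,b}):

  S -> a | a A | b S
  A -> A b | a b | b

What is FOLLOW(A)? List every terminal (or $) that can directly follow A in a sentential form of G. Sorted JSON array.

FIRST iteration:
pass 1:
  A via A→a b: +{a}
  A via A→b: +{b}
  S via S→a: +{a}
  S via S→b S: +{b}
  FIRST[S]={a,b}  FIRST[A]={a,b}
pass 2: — fixpoint
  FIRST[S]={a,b}  FIRST[A]={a,b}

Compute FOLLOW by fixpoint:
seed FOLLOW(S) with $
pass 1:
  A→A b: FOLLOW(A) ⊇ FIRST(b) = {b}; new: +{b}
  S→a A: FOLLOW(A) ⊇ FOLLOW(S) ⊇ {$}; new: +{$}
  FOLLOW(S)={$}  FOLLOW(A)={$,b}
pass 2: — fixpoint
  FOLLOW(S)={$}  FOLLOW(A)={$,b}

FOLLOW(A) = ["$", "b"]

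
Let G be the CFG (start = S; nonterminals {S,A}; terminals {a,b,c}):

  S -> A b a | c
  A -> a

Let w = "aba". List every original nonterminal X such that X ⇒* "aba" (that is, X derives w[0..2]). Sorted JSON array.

Convert to CNF:
  S -> A X2 | c
  A -> a
  T0 -> b
  T1 -> a
  X2 -> T0 T1

CYK fill — only the sub-triangle for w[0..2]:
  cell(0,0) a: {A,T1}  orig:{A}
  cell(1,1) b: {T0}  orig:{}
  cell(2,2) a: {A,T1}  orig:{A}
  cell(0,1) ab: ∅
  cell(1,2) ba: {X2}  orig:{}
  cell(0,2) aba: {S}

Original NTs in T[0,2] deriving "aba": ["S"]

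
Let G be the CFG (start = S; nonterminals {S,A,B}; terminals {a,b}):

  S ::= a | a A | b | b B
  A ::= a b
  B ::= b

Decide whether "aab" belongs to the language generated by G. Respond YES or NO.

CNF form of G:
  S -> T0 A | T1 B | a | b
  A -> T0 T1
  B -> b
  T0 -> a
  T1 -> b

CYK table (by increasing span):
  [0..0]={S,T0}  "a"  orig:{S}
  [1..1]={S,T0}  "a"  orig:{S}
  [2..2]={B,S,T1}  "b"  orig:{B,S}
  [0..1]=∅  "aa"
  [1..2]={A}  "ab"
  [0..2]={S}  "aab"

S ∈ T[0,2] ⇒ YES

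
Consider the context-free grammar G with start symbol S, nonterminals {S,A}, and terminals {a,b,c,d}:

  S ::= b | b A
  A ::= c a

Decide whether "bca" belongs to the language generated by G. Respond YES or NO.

Convert to CNF:
  S -> T2 A | b
  A -> T0 T1
  T0 -> c
  T1 -> a
  T2 -> b

CYK table (by increasing span):
  [0..0]={S,T2}  "b"  orig:{S}
  [1..1]={T0}  "c"  orig:{}
  [2..2]={T1}  "a"  orig:{}
  [0..1]=∅  "bc"
  [1..2]={A}  "ca"
  [0..2]={S}  "bca"

S ∈ T[0,2] ⇒ YES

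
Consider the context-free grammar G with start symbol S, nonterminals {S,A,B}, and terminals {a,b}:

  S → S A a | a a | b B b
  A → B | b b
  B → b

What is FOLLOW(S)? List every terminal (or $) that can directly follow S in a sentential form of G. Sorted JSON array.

FIRST sets, iterate to fixpoint:
pass 1:
  A via A→b b: +{b}
  B via B→b: +{b}
  S via S→a a: +{a}
  S via S→b B b: +{b}
  FIRST(S)={a,b}  FIRST(A)={b}  FIRST(B)={b}
pass 2: (stable)
  FIRST(S)={a,b}  FIRST(A)={b}  FIRST(B)={b}

FOLLOW iteration:
initialize: $ ∈ FOLLOW(S)
[1]
  S→S A a: FOLLOW(S) ⊇ FIRST(A) = {b}; new: +{b}
  S→S A a: FOLLOW(A) ⊇ FIRST(a) = {a}; new: +{a}
  S→b B b: FOLLOW(B) ⊇ FIRST(b) = {b}; new: +{b}
  FOLLOW(S)={$,b}  FOLLOW(A)={a}  FOLLOW(B)={b}
[2]
  A→B: FOLLOW(B) ⊇ FOLLOW(A) ⊇ {a}; new: +{a}
  FOLLOW(S)={$,b}  FOLLOW(A)={a}  FOLLOW(B)={a,b}
[3] — fixpoint
  FOLLOW(S)={$,b}  FOLLOW(A)={a}  FOLLOW(B)={a,b}

FOLLOW(S) = ["$", "b"]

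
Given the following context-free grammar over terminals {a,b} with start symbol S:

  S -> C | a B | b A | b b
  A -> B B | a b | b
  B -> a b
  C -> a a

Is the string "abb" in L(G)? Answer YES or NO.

Convert to CNF:
  S -> T0 B | T0 T0 | T1 A | T1 T1
  A -> B B | T0 T1 | b
  B -> T0 T1
  C -> T0 T0
  T0 -> a
  T1 -> b

CYK table (by increasing span):
  cell(0,0) a: {T0}  orig:{}
  cell(1,1) b: {A,T1}  orig:{A}
  cell(2,2) b: {A,T1}  orig:{A}
  cell(0,1) ab: {A,B}
  cell(1,2) bb: {S}
  cell(0,2) abb: ∅

S ∉ T[0,2] ⇒ NO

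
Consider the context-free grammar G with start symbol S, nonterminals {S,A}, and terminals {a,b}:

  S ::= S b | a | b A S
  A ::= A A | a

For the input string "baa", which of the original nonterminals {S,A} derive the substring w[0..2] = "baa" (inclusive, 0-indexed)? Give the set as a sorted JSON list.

CNF form of G:
  S -> S T0 | T0 X1 | a
  A -> A A | a
  T0 -> b
  X1 -> A S

Fill CYK table bottom-up, restricted to cells inside w[0..2]:
  [0..0]={T0}  "b"  orig:{}
  [1..1]={A,S}  "a"
  [2..2]={A,S}  "a"
  [0..1]=∅  "ba"
  [1..2]={A,X1}  "aa"  orig:{A}
  [0..2]={S}  "baa"

Original NTs in T[0,2] deriving "baa": ["S"]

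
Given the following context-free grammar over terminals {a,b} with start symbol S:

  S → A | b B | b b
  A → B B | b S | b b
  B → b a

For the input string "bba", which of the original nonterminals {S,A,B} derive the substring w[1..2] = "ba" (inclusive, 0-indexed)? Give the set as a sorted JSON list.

Convert to CNF:
  S -> B B | T0 B | T0 S | T0 T0
  A -> B B | T0 S | T0 T0
  B -> T0 T1
  T0 -> b
  T1 -> a

CYK fill — only the sub-triangle for w[1..2]:
  cell(1,1) b: {T0}  orig:{}
  cell(2,2) a: {T1}  orig:{}
  cell(1,2) ba: {B}

Original NTs in T[1,2] deriving "ba": ["B"]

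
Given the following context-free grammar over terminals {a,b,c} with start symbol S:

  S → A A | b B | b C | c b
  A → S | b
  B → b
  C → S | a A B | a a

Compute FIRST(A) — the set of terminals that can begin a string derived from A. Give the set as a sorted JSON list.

FIRST iteration:
[1]
  A via A→b: +{b}
  B via B→b: +{b}
  C via C→a A B: +{a}
  S via S→A A: +{b}
  S via S→c b: +{c}
  FIRST[S]={b,c}  FIRST[A]={b}  FIRST[B]={b}  FIRST[C]={a}
[2]
  A via A→S: +{c}
  C via C→S: +{b,c}
  FIRST[S]={b,c}  FIRST[A]={b,c}  FIRST[B]={b}  FIRST[C]={a,b,c}
[3] — fixpoint
  FIRST[S]={b,c}  FIRST[A]={b,c}  FIRST[B]={b}  FIRST[C]={a,b,c}

FIRST(A) = ["b", "c"]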